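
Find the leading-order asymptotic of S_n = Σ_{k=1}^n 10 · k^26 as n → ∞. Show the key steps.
S_n ~ 10 · n^27 / 27

By integral comparison (Euler-Maclaurin), Σ_{k=1}^n 10 · k^26 = 10 · ∫_0^n x^26 dx + O(n^26) = 10 · n^27/27 + O(n^26). (Equivalently, Faulhaber's formula gives the same leading term.)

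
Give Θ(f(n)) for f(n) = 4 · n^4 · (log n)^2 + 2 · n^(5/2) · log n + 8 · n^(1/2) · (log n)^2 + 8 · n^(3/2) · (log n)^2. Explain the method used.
f(n) ∈ Θ(n^4 · (log n)^2)

Compare the terms by growth order. For large n, n^a · (log n)^b dominates n^a' · (log n)^b' iff a > a', or (a = a' and b > b'). Ranking the 4 terms shows the dominant one is 4 · n^4 · (log n)^2. Hence f(n) ∈ Θ(n^4 · (log n)^2).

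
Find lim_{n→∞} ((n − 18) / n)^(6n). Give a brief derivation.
lim = e^(−108)

Rewrite as (1 − 18/n)^(6n). By the standard limit (1 + x/n)^n → e^x, we have (1 − 18/n)^n → e^(−18), and raising to the 6th power gives e^(−108).
More precisely, ln[(1 − 18/n)^(6n)] = 6n · ln(1 − 18/n) = 6n · (-18/n + O(1/n^2)) = -108 + O(1/n) → -108.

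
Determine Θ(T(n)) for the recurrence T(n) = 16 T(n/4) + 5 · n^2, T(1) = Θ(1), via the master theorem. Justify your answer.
T(n) = Θ(n^2 log n)

log_4 16 = 2, and f(n) = 5 · n^2 = Θ(n^(log_4 16)). This is Case 2 of the master theorem: T(n) = Θ(f(n) · log n) = Θ(n^2 log n).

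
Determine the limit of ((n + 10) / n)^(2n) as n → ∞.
lim = e^20

Rewrite as (1 + 10/n)^(2n). By the standard limit (1 + x/n)^n → e^x, we have (1 + 10/n)^n → e^10, and raising to the 2nd power gives e^20.
More precisely, ln[(1 + 10/n)^(2n)] = 2n · ln(1 + 10/n) = 2n · (10/n + O(1/n^2)) = 20 + O(1/n) → 20.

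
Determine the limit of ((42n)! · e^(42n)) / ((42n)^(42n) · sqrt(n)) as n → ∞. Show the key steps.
lim = sqrt(2π·42)

Stirling: (42n)! ~ sqrt(2π·42n) · (42n/e)^(42n). Hence
  (42n)! · e^(42n) / (42n)^(42n) ~ sqrt(2π·42n).
Dividing by sqrt(n): sqrt(2π·42n) / sqrt(n) = sqrt(2π·42) · n^((1−1)/2), so the limit is sqrt(2π·42).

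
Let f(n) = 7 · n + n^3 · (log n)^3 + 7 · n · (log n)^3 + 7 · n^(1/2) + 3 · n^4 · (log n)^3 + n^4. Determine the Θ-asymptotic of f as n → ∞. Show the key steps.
f(n) ∈ Θ(n^4 · (log n)^3)

Compare the terms by growth order. For large n, n^a · (log n)^b dominates n^a' · (log n)^b' iff a > a', or (a = a' and b > b'). Ranking the 6 terms shows the dominant one is 3 · n^4 · (log n)^3. Hence f(n) ∈ Θ(n^4 · (log n)^3).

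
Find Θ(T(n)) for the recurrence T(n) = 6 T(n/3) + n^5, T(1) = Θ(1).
T(n) = Θ(n^5)

log_3 6 ≈ 1.631. f(n) = n^5 dominates n^(log_3 6) since 5 > 1.631, and the regularity condition a·f(n/b) = 6·(n/3)^5 = (6/243)·n^5 ≤ c·f(n) holds with c = 6/243 ≈ 0.0247 < 1. So this is Case 3: T(n) = Θ(f(n)) = Θ(n^5).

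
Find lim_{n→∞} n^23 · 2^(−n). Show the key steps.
lim = 0

Exponentials with base > 1 dominate every fixed polynomial: for any fixed c, n^c / 2^n → 0 as n → ∞ (e.g. by the ratio test, or by writing 2^n = e^(n ln 2) and noting e^(n ln 2) / n^c → ∞). Hence n^23 · 2^(−n) = n^23 / 2^n → 0.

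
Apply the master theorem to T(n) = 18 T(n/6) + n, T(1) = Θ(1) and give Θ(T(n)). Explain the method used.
T(n) = Θ(n^(log_6 18))

Master theorem: compare f(n) = n to n^(log_6 18) where log_6 18 ≈ 1.613. Since 1 < log_6 18, we have f(n) = O(n^(log_6 18 − ε)) for some ε > 0 — Case 1. Hence T(n) = Θ(n^(log_6 18)).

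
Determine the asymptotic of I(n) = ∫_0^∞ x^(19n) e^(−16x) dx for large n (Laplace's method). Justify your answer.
I(n) ~ (sqrt(2π·19n) / 16) · (19n/(16e))^(19n)

Write the integrand as exp(19n ln x − 16x) and set f(x) = 19n ln x − 16x. Then f'(x) = 19n/x − 16 = 0 at x* = 19n/16, and f''(x*) = −19n/x*^2 = −16^2/(19n). Laplace's method (interior maximum) gives
  I(n) ~ e^(f(x*)) · sqrt(2π / |f''(x*)|)
        = exp(19n ln(19n/16) − 19n) · sqrt(2π · 19n / 16^2)
        = (19n/16)^(19n) e^(−19n) · sqrt(2π·19n) / 16
        = (sqrt(2π·19n) / 16) · (19n/(16e))^(19n).
This matches Γ(19n+1)/16^(19n+1) with Stirling applied to Γ.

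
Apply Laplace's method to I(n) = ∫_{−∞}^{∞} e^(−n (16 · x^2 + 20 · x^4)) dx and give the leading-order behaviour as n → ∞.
I(n) ~ sqrt(π/(16n))

φ(x) = 16 · x^2 + 20 · x^4 has its unique global minimum at x* = 0 (since φ'(x) = 32x + 80x^3 = 0 only at x = 0 for real x with both coefficients positive, and φ → ∞ as |x| → ∞). At x* = 0, φ(0) = 0 and φ''(0) = 32. Laplace's method then gives
  I(n) ~ sqrt(2π / (n · φ''(0))) · e^(−n φ(0)) = sqrt(2π / (32n)) = sqrt(π/(16n)).
The 20 · x^4 term contributes only at subleading order (an O(1/n) relative correction).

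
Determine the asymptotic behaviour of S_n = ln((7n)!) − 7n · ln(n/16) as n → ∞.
S_n ~ 7n · (ln 112 − 1) + O(ln n)

Stirling: ln((7n)!) = 7n ln(7n) − 7n + O(ln n).
  S_n = 7n ln(7n) − 7n − 7n ln(n/16) + O(ln n)
      = 7n ln(7n) − 7n ln n + 7n ln 16 − 7n + O(ln n)
      = 7n ln 7 + 7n ln 16 − 7n + O(ln n)
      = 7n (ln 112 − 1) + O(ln n).
Numerically ln(112) − 1 ≈ 3.7185.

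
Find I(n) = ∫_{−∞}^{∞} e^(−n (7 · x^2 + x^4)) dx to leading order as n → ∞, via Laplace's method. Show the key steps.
I(n) ~ sqrt(π/(7n))

φ(x) = 7 · x^2 + x^4 has its unique global minimum at x* = 0 (since φ'(x) = 14x + 4x^3 = 0 only at x = 0 for real x with both coefficients positive, and φ → ∞ as |x| → ∞). At x* = 0, φ(0) = 0 and φ''(0) = 14. Laplace's method then gives
  I(n) ~ sqrt(2π / (n · φ''(0))) · e^(−n φ(0)) = sqrt(2π / (14n)) = sqrt(π/(7n)).
The x^4 term contributes only at subleading order (an O(1/n) relative correction).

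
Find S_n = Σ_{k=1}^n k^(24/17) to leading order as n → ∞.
S_n ~ (17/41) · n^(41/17)

Integral comparison: Σ_{k=1}^n k^(24/17) = ∫_0^n x^(24/17) dx + O(n^(24/17)). The integral is n^(1 + 24/17) / (1 + 24/17) = n^((24+17)/17) / ((24+17)/17) = (17/41) · n^(41/17).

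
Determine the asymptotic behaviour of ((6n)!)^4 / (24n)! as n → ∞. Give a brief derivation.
((6n)!)^4/(24n)! ~ ((2π·6n)^(3/2) / 2) · 4^(−4·6n)  →  0

Write N = 6n. Stirling: N! ~ sqrt(2π N)(N/e)^N and (4N)! ~ sqrt(2π·4N)·(4N/e)^(4N).
  (N!)^4/(4N)! ~ (2π N)^(4/2) (N/e)^(4N) / [sqrt(2π·4N) (4N/e)^(4N)]
     = (2π N)^(4/2) / sqrt(2π·4N) · (N/(4N))^(4N)
     = (2π N)^((4−1)/2) / 2 · 4^(−4N).
Since 4^4 > 1, the factor 4^(−4N) decays exponentially, so the ratio → 0. Substituting N = 6n gives the stated form.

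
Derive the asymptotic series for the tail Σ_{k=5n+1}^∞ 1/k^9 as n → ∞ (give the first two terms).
Σ_{k>5n} 1/k^9 = 1/(8 · (5n)^8) − 1/(2 · (5n)^9) + O(1/(5n)^10)

Compare to the integral: ∫_{5n}^∞ x^(−9) dx = [−x^(−8)/8]_{5n}^∞ = 1/((9−1)·(5n)^8). The Euler-Maclaurin correction adds −f(5n)/2 = −1/(2·(5n)^9). Euler-Maclaurin then gives
  Σ_{k>5n} 1/k^9 = ∫_{5n}^∞ dx/x^9 − 1/(2·(5n)^9) + O(1/(5n)^10).
(Equivalently this is ζ(9) − Σ_{k≤5n} 1/k^9.)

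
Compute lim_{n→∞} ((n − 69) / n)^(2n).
lim = e^(−138)

Rewrite as (1 − 69/n)^(2n). By the standard limit (1 + x/n)^n → e^x, we have (1 − 69/n)^n → e^(−69), and raising to the 2nd power gives e^(−138).
More precisely, ln[(1 − 69/n)^(2n)] = 2n · ln(1 − 69/n) = 2n · (-69/n + O(1/n^2)) = -138 + O(1/n) → -138.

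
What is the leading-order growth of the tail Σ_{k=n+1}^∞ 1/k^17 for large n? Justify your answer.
Σ_{k>n} 1/k^17 ~ 1/(16 · n^16)

Compare to the integral: ∫_{n}^∞ x^(−17) dx = [−x^(−16)/16]_{n}^∞ = 1/((17−1)·n^16). Euler-Maclaurin then gives
  Σ_{k>n} 1/k^17 = ∫_{n}^∞ dx/x^17 − 1/(2·n^17) + O(1/n^18).
(Equivalently this is ζ(17) − Σ_{k≤n} 1/k^17.)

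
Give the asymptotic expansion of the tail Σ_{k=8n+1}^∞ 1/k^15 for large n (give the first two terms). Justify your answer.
Σ_{k>8n} 1/k^15 = 1/(14 · (8n)^14) − 1/(2 · (8n)^15) + O(1/(8n)^16)

Compare to the integral: ∫_{8n}^∞ x^(−15) dx = [−x^(−14)/14]_{8n}^∞ = 1/((15−1)·(8n)^14). The Euler-Maclaurin correction adds −f(8n)/2 = −1/(2·(8n)^15). Euler-Maclaurin then gives
  Σ_{k>8n} 1/k^15 = ∫_{8n}^∞ dx/x^15 − 1/(2·(8n)^15) + O(1/(8n)^16).
(Equivalently this is ζ(15) − Σ_{k≤8n} 1/k^15.)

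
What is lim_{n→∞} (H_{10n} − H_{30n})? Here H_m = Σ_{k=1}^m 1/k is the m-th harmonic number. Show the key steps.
lim = ln(10/30) = −ln 3

Euler-Maclaurin gives H_m = ln m + γ + 1/(2m) + O(1/m^2). The γ and O(1/m) terms cancel in the difference:
  H_{10n} − H_{30n} = ln(10n) − ln(30n) + O(1/n) = ln(10/30) + O(1/n).
Hence the limit is ln(10/30) = −ln 3.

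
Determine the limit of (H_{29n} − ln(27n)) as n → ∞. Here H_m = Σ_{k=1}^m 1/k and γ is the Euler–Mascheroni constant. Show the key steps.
lim = ln(29/27) + γ

By Euler-Maclaurin, H_m = ln m + γ + O(1/m). So
  H_{29n} − ln(27n) = ln(29n) + γ − ln(27n) + O(1/n)
                       = ln(29/27) + γ + O(1/n).
Hence the limit is ln(29/27) + γ.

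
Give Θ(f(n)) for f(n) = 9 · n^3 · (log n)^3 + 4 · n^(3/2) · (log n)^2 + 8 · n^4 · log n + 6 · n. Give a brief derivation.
f(n) ∈ Θ(n^4 · log n)

Compare the terms by growth order. For large n, n^a · (log n)^b dominates n^a' · (log n)^b' iff a > a', or (a = a' and b > b'). Ranking the 4 terms shows the dominant one is 8 · n^4 · log n. Hence f(n) ∈ Θ(n^4 · log n).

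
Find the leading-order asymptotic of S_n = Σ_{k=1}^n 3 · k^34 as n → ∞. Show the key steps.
S_n ~ 3 · n^35 / 35

By integral comparison (Euler-Maclaurin), Σ_{k=1}^n 3 · k^34 = 3 · ∫_0^n x^34 dx + O(n^34) = 3 · n^35/35 + O(n^34). (Equivalently, Faulhaber's formula gives the same leading term.)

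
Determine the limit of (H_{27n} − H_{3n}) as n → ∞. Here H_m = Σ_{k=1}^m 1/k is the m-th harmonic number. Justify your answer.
lim = ln(27/3) = ln 9

Euler-Maclaurin gives H_m = ln m + γ + 1/(2m) + O(1/m^2). The γ and O(1/m) terms cancel in the difference:
  H_{27n} − H_{3n} = ln(27n) − ln(3n) + O(1/n) = ln(27/3) + O(1/n).
Hence the limit is ln(27/3) = ln 9.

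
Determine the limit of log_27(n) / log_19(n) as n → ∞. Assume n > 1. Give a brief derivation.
lim = ln(19) / ln(27) = log_27(19)

Change of base: log_27(n) = ln n / ln 27 and log_19(n) = ln n / ln 19. The ratio is (ln n / ln 27) · (ln 19 / ln n) = ln 19 / ln 27, a constant independent of n. So the limit is ln 19 / ln 27 = log_27(19).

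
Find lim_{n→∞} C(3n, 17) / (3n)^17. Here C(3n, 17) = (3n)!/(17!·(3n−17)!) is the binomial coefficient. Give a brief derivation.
lim = 1/17! = 1/355687428096000

With N = 3n → ∞: C(N, 17) / N^17 = [N(N−1)…(N−16)] / (17! · N^17) = (1/17!) · 1 · (1 − 1/(3n)) · … · (1 − 16/(3n)). Each factor → 1 as N → ∞, so the limit is 1/17! = 1/355687428096000.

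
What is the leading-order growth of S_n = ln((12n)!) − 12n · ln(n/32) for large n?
S_n ~ 12n · (ln 384 − 1) + O(ln n)

Stirling: ln((12n)!) = 12n ln(12n) − 12n + O(ln n).
  S_n = 12n ln(12n) − 12n − 12n ln(n/32) + O(ln n)
      = 12n ln(12n) − 12n ln n + 12n ln 32 − 12n + O(ln n)
      = 12n ln 12 + 12n ln 32 − 12n + O(ln n)
      = 12n (ln 384 − 1) + O(ln n).
Numerically ln(384) − 1 ≈ 4.9506.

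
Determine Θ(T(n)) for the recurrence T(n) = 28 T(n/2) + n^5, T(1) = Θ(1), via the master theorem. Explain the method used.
T(n) = Θ(n^5)

log_2 28 ≈ 4.807. f(n) = n^5 dominates n^(log_2 28) since 5 > 4.807, and the regularity condition a·f(n/b) = 28·(n/2)^5 = (28/32)·n^5 ≤ c·f(n) holds with c = 28/32 ≈ 0.875 < 1. So this is Case 3: T(n) = Θ(f(n)) = Θ(n^5).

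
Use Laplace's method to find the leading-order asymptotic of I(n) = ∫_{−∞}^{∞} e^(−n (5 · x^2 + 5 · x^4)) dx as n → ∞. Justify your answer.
I(n) ~ sqrt(π/(5n))

φ(x) = 5 · x^2 + 5 · x^4 has its unique global minimum at x* = 0 (since φ'(x) = 10x + 20x^3 = 0 only at x = 0 for real x with both coefficients positive, and φ → ∞ as |x| → ∞). At x* = 0, φ(0) = 0 and φ''(0) = 10. Laplace's method then gives
  I(n) ~ sqrt(2π / (n · φ''(0))) · e^(−n φ(0)) = sqrt(2π / (10n)) = sqrt(π/(5n)).
The 5 · x^4 term contributes only at subleading order (an O(1/n) relative correction).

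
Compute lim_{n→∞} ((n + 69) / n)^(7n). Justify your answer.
lim = e^483

Rewrite as (1 + 69/n)^(7n). By the standard limit (1 + x/n)^n → e^x, we have (1 + 69/n)^n → e^69, and raising to the 7th power gives e^483.
More precisely, ln[(1 + 69/n)^(7n)] = 7n · ln(1 + 69/n) = 7n · (69/n + O(1/n^2)) = 483 + O(1/n) → 483.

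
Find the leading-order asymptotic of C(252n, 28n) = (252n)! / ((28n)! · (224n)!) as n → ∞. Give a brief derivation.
C(252n, 28n) ~ (387420489/16777216)^(28n) · sqrt(9/(16π·28n))

Write N = 28n. Apply Stirling to each factorial:
  (9N)! ~ sqrt(2π·9N) · (9N/e)^(9N),
  N! ~ sqrt(2π N) · (N/e)^N,
  (8N)! ~ sqrt(2π·8N) · (8N/e)^(8N).
The exponential factors combine to (9N)^(9N) / (N^N · (8N)^(8N)) = 9^(9N)/8^(8N) = (9^9/8^8)^N = (387420489/16777216)^N.
The square-root prefactors combine to sqrt(2π·9N) / (sqrt(2π N)·sqrt(2π·8N)) = sqrt(9 / (2π·8·N)) = sqrt(9/(16π·28n)).
Substituting N = 28n: C(252n, 28n) ~ (387420489/16777216)^(28n) · sqrt(9/(16π·28n)).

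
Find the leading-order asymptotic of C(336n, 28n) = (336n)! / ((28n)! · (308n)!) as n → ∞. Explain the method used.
C(336n, 28n) ~ (8916100448256/285311670611)^(28n) · sqrt(6/(11π·28n))

Write N = 28n. Apply Stirling to each factorial:
  (12N)! ~ sqrt(2π·12N) · (12N/e)^(12N),
  N! ~ sqrt(2π N) · (N/e)^N,
  (11N)! ~ sqrt(2π·11N) · (11N/e)^(11N).
The exponential factors combine to (12N)^(12N) / (N^N · (11N)^(11N)) = 12^(12N)/11^(11N) = (12^12/11^11)^N = (8916100448256/285311670611)^N.
The square-root prefactors combine to sqrt(2π·12N) / (sqrt(2π N)·sqrt(2π·11N)) = sqrt(12 / (2π·11·N)) = sqrt(6/(11π·28n)).
Substituting N = 28n: C(336n, 28n) ~ (8916100448256/285311670611)^(28n) · sqrt(6/(11π·28n)).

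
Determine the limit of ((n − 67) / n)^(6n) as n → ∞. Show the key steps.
lim = e^(−402)

Rewrite as (1 − 67/n)^(6n). By the standard limit (1 + x/n)^n → e^x, we have (1 − 67/n)^n → e^(−67), and raising to the 6th power gives e^(−402).
More precisely, ln[(1 − 67/n)^(6n)] = 6n · ln(1 − 67/n) = 6n · (-67/n + O(1/n^2)) = -402 + O(1/n) → -402.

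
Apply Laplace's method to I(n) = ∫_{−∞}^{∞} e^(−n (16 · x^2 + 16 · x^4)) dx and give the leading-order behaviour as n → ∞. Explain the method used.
I(n) ~ sqrt(π/(16n))

φ(x) = 16 · x^2 + 16 · x^4 has its unique global minimum at x* = 0 (since φ'(x) = 32x + 64x^3 = 0 only at x = 0 for real x with both coefficients positive, and φ → ∞ as |x| → ∞). At x* = 0, φ(0) = 0 and φ''(0) = 32. Laplace's method then gives
  I(n) ~ sqrt(2π / (n · φ''(0))) · e^(−n φ(0)) = sqrt(2π / (32n)) = sqrt(π/(16n)).
The 16 · x^4 term contributes only at subleading order (an O(1/n) relative correction).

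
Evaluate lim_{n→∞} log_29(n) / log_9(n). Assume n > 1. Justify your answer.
lim = ln(9) / ln(29) = log_29(9)

Change of base: log_29(n) = ln n / ln 29 and log_9(n) = ln n / ln 9. The ratio is (ln n / ln 29) · (ln 9 / ln n) = ln 9 / ln 29, a constant independent of n. So the limit is ln 9 / ln 29 = log_29(9).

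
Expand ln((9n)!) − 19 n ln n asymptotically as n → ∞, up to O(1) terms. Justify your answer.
ln((9n)!) − 19 n ln n = −10 n ln n + 9(ln 9 − 1) n + (1/2) ln(2π·9n) + O(1/n)

Stirling: ln((9n)!) = 9n ln(9n) − 9n + (1/2) ln(2π·9n) + O(1/n).
Expand 9n ln(9n) = 9n (ln n + ln 9) = 9n ln n + 9n ln 9.
Subtract 19n ln n: leading term is (9 − 19) n ln n = −10 n ln n. The next term is 9n ln 9 − 9n = 9(ln 9 − 1) n. Then the (1/2) ln(2π·9n) correction.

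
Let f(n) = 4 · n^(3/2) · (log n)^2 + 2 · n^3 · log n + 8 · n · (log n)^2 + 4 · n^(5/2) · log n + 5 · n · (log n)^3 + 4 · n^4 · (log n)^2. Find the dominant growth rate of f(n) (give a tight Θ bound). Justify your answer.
f(n) ∈ Θ(n^4 · (log n)^2)

Compare the terms by growth order. For large n, n^a · (log n)^b dominates n^a' · (log n)^b' iff a > a', or (a = a' and b > b'). Ranking the 6 terms shows the dominant one is 4 · n^4 · (log n)^2. Hence f(n) ∈ Θ(n^4 · (log n)^2).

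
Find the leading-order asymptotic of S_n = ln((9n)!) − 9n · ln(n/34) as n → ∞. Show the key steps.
S_n ~ 9n · (ln 306 − 1) + O(ln n)

Stirling: ln((9n)!) = 9n ln(9n) − 9n + O(ln n).
  S_n = 9n ln(9n) − 9n − 9n ln(n/34) + O(ln n)
      = 9n ln(9n) − 9n ln n + 9n ln 34 − 9n + O(ln n)
      = 9n ln 9 + 9n ln 34 − 9n + O(ln n)
      = 9n (ln 306 − 1) + O(ln n).
Numerically ln(306) − 1 ≈ 4.7236.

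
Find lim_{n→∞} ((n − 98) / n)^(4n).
lim = e^(−392)

Rewrite as (1 − 98/n)^(4n). By the standard limit (1 + x/n)^n → e^x, we have (1 − 98/n)^n → e^(−98), and raising to the 4th power gives e^(−392).
More precisely, ln[(1 − 98/n)^(4n)] = 4n · ln(1 − 98/n) = 4n · (-98/n + O(1/n^2)) = -392 + O(1/n) → -392.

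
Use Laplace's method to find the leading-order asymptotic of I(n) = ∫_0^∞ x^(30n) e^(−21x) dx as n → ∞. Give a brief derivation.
I(n) ~ (sqrt(2π·30n) / 21) · (30n/(21e))^(30n)

Write the integrand as exp(30n ln x − 21x) and set f(x) = 30n ln x − 21x. Then f'(x) = 30n/x − 21 = 0 at x* = 30n/21, and f''(x*) = −30n/x*^2 = −21^2/(30n). Laplace's method (interior maximum) gives
  I(n) ~ e^(f(x*)) · sqrt(2π / |f''(x*)|)
        = exp(30n ln(30n/21) − 30n) · sqrt(2π · 30n / 21^2)
        = (30n/21)^(30n) e^(−30n) · sqrt(2π·30n) / 21
        = (sqrt(2π·30n) / 21) · (30n/(21e))^(30n).
This matches Γ(30n+1)/21^(30n+1) with Stirling applied to Γ.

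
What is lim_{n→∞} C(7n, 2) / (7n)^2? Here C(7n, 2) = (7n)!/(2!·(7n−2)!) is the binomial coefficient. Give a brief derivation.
lim = 1/2! = 1/2

With N = 7n → ∞: C(N, 2) / N^2 = [N(N−1)…(N−1)] / (2! · N^2) = (1/2!) · 1 · (1 − 1/(7n)). Each factor → 1 as N → ∞, so the limit is 1/2! = 1/2.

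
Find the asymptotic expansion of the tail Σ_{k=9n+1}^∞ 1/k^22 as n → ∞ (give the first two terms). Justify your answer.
Σ_{k>9n} 1/k^22 = 1/(21 · (9n)^21) − 1/(2 · (9n)^22) + O(1/(9n)^23)

Compare to the integral: ∫_{9n}^∞ x^(−22) dx = [−x^(−21)/21]_{9n}^∞ = 1/((22−1)·(9n)^21). The Euler-Maclaurin correction adds −f(9n)/2 = −1/(2·(9n)^22). Euler-Maclaurin then gives
  Σ_{k>9n} 1/k^22 = ∫_{9n}^∞ dx/x^22 − 1/(2·(9n)^22) + O(1/(9n)^23).
(Equivalently this is ζ(22) − Σ_{k≤9n} 1/k^22.)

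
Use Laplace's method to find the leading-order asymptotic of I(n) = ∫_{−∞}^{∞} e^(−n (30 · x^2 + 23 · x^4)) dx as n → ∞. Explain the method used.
I(n) ~ sqrt(π/(30n))

φ(x) = 30 · x^2 + 23 · x^4 has its unique global minimum at x* = 0 (since φ'(x) = 60x + 92x^3 = 0 only at x = 0 for real x with both coefficients positive, and φ → ∞ as |x| → ∞). At x* = 0, φ(0) = 0 and φ''(0) = 60. Laplace's method then gives
  I(n) ~ sqrt(2π / (n · φ''(0))) · e^(−n φ(0)) = sqrt(2π / (60n)) = sqrt(π/(30n)).
The 23 · x^4 term contributes only at subleading order (an O(1/n) relative correction).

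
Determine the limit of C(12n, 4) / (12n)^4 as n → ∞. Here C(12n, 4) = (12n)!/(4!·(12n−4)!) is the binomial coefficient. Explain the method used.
lim = 1/4! = 1/24

With N = 12n → ∞: C(N, 4) / N^4 = [N(N−1)…(N−3)] / (4! · N^4) = (1/4!) · 1 · (1 − 1/(12n)) · (1 − 2/(12n)) · (1 − 3/(12n)). Each factor → 1 as N → ∞, so the limit is 1/4! = 1/24.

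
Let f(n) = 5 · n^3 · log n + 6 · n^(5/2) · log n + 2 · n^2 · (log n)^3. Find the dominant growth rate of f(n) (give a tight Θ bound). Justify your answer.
f(n) ∈ Θ(n^3 · log n)

Compare the terms by growth order. For large n, n^a · (log n)^b dominates n^a' · (log n)^b' iff a > a', or (a = a' and b > b'). Ranking the 3 terms shows the dominant one is 5 · n^3 · log n. Hence f(n) ∈ Θ(n^3 · log n).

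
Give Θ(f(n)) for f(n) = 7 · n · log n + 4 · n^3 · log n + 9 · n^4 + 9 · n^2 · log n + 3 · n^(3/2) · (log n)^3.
f(n) ∈ Θ(n^4)

Compare the terms by growth order. For large n, n^a · (log n)^b dominates n^a' · (log n)^b' iff a > a', or (a = a' and b > b'). Ranking the 5 terms shows the dominant one is 9 · n^4. Hence f(n) ∈ Θ(n^4).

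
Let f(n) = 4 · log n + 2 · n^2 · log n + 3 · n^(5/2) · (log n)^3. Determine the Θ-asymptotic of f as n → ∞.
f(n) ∈ Θ(n^(5/2) · (log n)^3)

Compare the terms by growth order. For large n, n^a · (log n)^b dominates n^a' · (log n)^b' iff a > a', or (a = a' and b > b'). Ranking the 3 terms shows the dominant one is 3 · n^(5/2) · (log n)^3. Hence f(n) ∈ Θ(n^(5/2) · (log n)^3).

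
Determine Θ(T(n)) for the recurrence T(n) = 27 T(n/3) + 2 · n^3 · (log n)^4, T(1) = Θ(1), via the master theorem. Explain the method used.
T(n) = Θ(n^3 · (log n)^5)

Here log_3 27 = 3 and f(n) = 2 · n^3 · (log n)^4 = Θ(n^(log_3 27) · (log n)^4). This is the extended Case 2 of the master theorem (f matches the critical exponent up to log factors), giving T(n) = Θ(n^(log_3 27) · (log n)^(4+1)) = Θ(n^3 · (log n)^5).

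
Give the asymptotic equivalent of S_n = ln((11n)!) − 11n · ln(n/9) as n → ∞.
S_n ~ 11n · (ln 99 − 1) + O(ln n)

Stirling: ln((11n)!) = 11n ln(11n) − 11n + O(ln n).
  S_n = 11n ln(11n) − 11n − 11n ln(n/9) + O(ln n)
      = 11n ln(11n) − 11n ln n + 11n ln 9 − 11n + O(ln n)
      = 11n ln 11 + 11n ln 9 − 11n + O(ln n)
      = 11n (ln 99 − 1) + O(ln n).
Numerically ln(99) − 1 ≈ 3.5951.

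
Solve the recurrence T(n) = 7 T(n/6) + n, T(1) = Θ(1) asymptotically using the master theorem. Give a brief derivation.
T(n) = Θ(n^(log_6 7))

Master theorem: compare f(n) = n to n^(log_6 7) where log_6 7 ≈ 1.086. Since 1 < log_6 7, we have f(n) = O(n^(log_6 7 − ε)) for some ε > 0 — Case 1. Hence T(n) = Θ(n^(log_6 7)).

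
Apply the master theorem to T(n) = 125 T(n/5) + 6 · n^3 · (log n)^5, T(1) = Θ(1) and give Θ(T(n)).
T(n) = Θ(n^3 · (log n)^6)

Here log_5 125 = 3 and f(n) = 6 · n^3 · (log n)^5 = Θ(n^(log_5 125) · (log n)^5). This is the extended Case 2 of the master theorem (f matches the critical exponent up to log factors), giving T(n) = Θ(n^(log_5 125) · (log n)^(5+1)) = Θ(n^3 · (log n)^6).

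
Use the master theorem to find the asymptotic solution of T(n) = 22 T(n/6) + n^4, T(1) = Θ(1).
T(n) = Θ(n^4)

log_6 22 ≈ 1.725. f(n) = n^4 dominates n^(log_6 22) since 4 > 1.725, and the regularity condition a·f(n/b) = 22·(n/6)^4 = (22/1296)·n^4 ≤ c·f(n) holds with c = 22/1296 ≈ 0.017 < 1. So this is Case 3: T(n) = Θ(f(n)) = Θ(n^4).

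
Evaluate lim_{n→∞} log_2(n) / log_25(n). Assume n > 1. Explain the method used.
lim = ln(25) / ln(2) = log_2(25)

Change of base: log_2(n) = ln n / ln 2 and log_25(n) = ln n / ln 25. The ratio is (ln n / ln 2) · (ln 25 / ln n) = ln 25 / ln 2, a constant independent of n. So the limit is ln 25 / ln 2 = log_2(25).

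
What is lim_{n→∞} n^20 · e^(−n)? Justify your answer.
lim = 0

Exponentials with base > 1 dominate every fixed polynomial: for any fixed c, n^c / e^n → 0 as n → ∞ (e.g. by the ratio test, or since e^n grows faster than any power of n). Hence n^20 · e^(−n) = n^20 / e^n → 0.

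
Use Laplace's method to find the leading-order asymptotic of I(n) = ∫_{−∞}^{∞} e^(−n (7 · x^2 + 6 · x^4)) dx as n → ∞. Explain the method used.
I(n) ~ sqrt(π/(7n))

φ(x) = 7 · x^2 + 6 · x^4 has its unique global minimum at x* = 0 (since φ'(x) = 14x + 24x^3 = 0 only at x = 0 for real x with both coefficients positive, and φ → ∞ as |x| → ∞). At x* = 0, φ(0) = 0 and φ''(0) = 14. Laplace's method then gives
  I(n) ~ sqrt(2π / (n · φ''(0))) · e^(−n φ(0)) = sqrt(2π / (14n)) = sqrt(π/(7n)).
The 6 · x^4 term contributes only at subleading order (an O(1/n) relative correction).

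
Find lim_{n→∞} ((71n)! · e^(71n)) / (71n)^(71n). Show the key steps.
lim = ∞

Stirling: (71n)! ~ sqrt(2π·71n) · (71n/e)^(71n). Hence
  (71n)! · e^(71n) / (71n)^(71n) ~ sqrt(2π·71n) = sqrt(2π·71) · sqrt(n) → ∞.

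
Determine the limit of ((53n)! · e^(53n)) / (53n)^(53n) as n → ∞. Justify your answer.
lim = ∞

Stirling: (53n)! ~ sqrt(2π·53n) · (53n/e)^(53n). Hence
  (53n)! · e^(53n) / (53n)^(53n) ~ sqrt(2π·53n) = sqrt(2π·53) · sqrt(n) → ∞.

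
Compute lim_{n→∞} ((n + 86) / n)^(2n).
lim = e^172

Rewrite as (1 + 86/n)^(2n). By the standard limit (1 + x/n)^n → e^x, we have (1 + 86/n)^n → e^86, and raising to the 2nd power gives e^172.
More precisely, ln[(1 + 86/n)^(2n)] = 2n · ln(1 + 86/n) = 2n · (86/n + O(1/n^2)) = 172 + O(1/n) → 172.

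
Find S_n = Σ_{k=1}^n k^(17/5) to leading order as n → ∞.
S_n ~ (5/22) · n^(22/5)

Integral comparison: Σ_{k=1}^n k^(17/5) = ∫_0^n x^(17/5) dx + O(n^(17/5)). The integral is n^(1 + 17/5) / (1 + 17/5) = n^((17+5)/5) / ((17+5)/5) = (5/22) · n^(22/5).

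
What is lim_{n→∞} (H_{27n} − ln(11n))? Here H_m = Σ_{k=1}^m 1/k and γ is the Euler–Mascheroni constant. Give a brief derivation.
lim = ln(27/11) + γ

By Euler-Maclaurin, H_m = ln m + γ + O(1/m). So
  H_{27n} − ln(11n) = ln(27n) + γ − ln(11n) + O(1/n)
                       = ln(27/11) + γ + O(1/n).
Hence the limit is ln(27/11) + γ.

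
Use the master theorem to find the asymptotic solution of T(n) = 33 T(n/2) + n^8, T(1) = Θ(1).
T(n) = Θ(n^8)

log_2 33 ≈ 5.044. f(n) = n^8 dominates n^(log_2 33) since 8 > 5.044, and the regularity condition a·f(n/b) = 33·(n/2)^8 = (33/256)·n^8 ≤ c·f(n) holds with c = 33/256 ≈ 0.129 < 1. So this is Case 3: T(n) = Θ(f(n)) = Θ(n^8).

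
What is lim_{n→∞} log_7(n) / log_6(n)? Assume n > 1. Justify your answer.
lim = ln(6) / ln(7) = log_7(6)

Change of base: log_7(n) = ln n / ln 7 and log_6(n) = ln n / ln 6. The ratio is (ln n / ln 7) · (ln 6 / ln n) = ln 6 / ln 7, a constant independent of n. So the limit is ln 6 / ln 7 = log_7(6).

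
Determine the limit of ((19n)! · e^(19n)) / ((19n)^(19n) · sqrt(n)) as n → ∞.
lim = sqrt(2π·19)

Stirling: (19n)! ~ sqrt(2π·19n) · (19n/e)^(19n). Hence
  (19n)! · e^(19n) / (19n)^(19n) ~ sqrt(2π·19n).
Dividing by sqrt(n): sqrt(2π·19n) / sqrt(n) = sqrt(2π·19) · n^((1−1)/2), so the limit is sqrt(2π·19).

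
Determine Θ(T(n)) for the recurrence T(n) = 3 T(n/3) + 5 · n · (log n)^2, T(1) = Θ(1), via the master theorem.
T(n) = Θ(n · (log n)^3)

Here log_3 3 = 1 and f(n) = 5 · n · (log n)^2 = Θ(n^(log_3 3) · (log n)^2). This is the extended Case 2 of the master theorem (f matches the critical exponent up to log factors), giving T(n) = Θ(n^(log_3 3) · (log n)^(2+1)) = Θ(n · (log n)^3).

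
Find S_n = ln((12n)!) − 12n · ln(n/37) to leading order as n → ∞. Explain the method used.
S_n ~ 12n · (ln 444 − 1) + O(ln n)

Stirling: ln((12n)!) = 12n ln(12n) − 12n + O(ln n).
  S_n = 12n ln(12n) − 12n − 12n ln(n/37) + O(ln n)
      = 12n ln(12n) − 12n ln n + 12n ln 37 − 12n + O(ln n)
      = 12n ln 12 + 12n ln 37 − 12n + O(ln n)
      = 12n (ln 444 − 1) + O(ln n).
Numerically ln(444) − 1 ≈ 5.0958.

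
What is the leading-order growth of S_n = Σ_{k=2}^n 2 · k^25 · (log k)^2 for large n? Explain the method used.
S_n ~ n^26 · (log n)^2 / 13

By integral comparison, S_n = ∫_1^n 2 · x^25 · (log x)^2 dx + O(n^25 · (log n)^2). For the integral, the leading term of ∫_1^n x^25 (log x)^2 dx is n^26/26 · (log n)^2 (by repeated integration by parts; each step lowers the log-exponent and produces a relatively O(1/log n) correction). Hence S_n ~ n^26 · (log n)^2 / 13.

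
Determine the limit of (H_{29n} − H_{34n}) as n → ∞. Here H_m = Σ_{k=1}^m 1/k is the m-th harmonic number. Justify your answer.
lim = ln(29/34)

Euler-Maclaurin gives H_m = ln m + γ + 1/(2m) + O(1/m^2). The γ and O(1/m) terms cancel in the difference:
  H_{29n} − H_{34n} = ln(29n) − ln(34n) + O(1/n) = ln(29/34) + O(1/n).
Hence the limit is ln(29/34).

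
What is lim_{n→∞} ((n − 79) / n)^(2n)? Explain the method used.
lim = e^(−158)

Rewrite as (1 − 79/n)^(2n). By the standard limit (1 + x/n)^n → e^x, we have (1 − 79/n)^n → e^(−79), and raising to the 2nd power gives e^(−158).
More precisely, ln[(1 − 79/n)^(2n)] = 2n · ln(1 − 79/n) = 2n · (-79/n + O(1/n^2)) = -158 + O(1/n) → -158.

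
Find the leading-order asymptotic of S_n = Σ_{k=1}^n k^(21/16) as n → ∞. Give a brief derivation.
S_n ~ (16/37) · n^(37/16)

Integral comparison: Σ_{k=1}^n k^(21/16) = ∫_0^n x^(21/16) dx + O(n^(21/16)). The integral is n^(1 + 21/16) / (1 + 21/16) = n^((21+16)/16) / ((21+16)/16) = (16/37) · n^(37/16).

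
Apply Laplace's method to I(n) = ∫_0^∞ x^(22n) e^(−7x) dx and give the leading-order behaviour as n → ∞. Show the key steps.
I(n) ~ (sqrt(2π·22n) / 7) · (22n/(7e))^(22n)

Write the integrand as exp(22n ln x − 7x) and set f(x) = 22n ln x − 7x. Then f'(x) = 22n/x − 7 = 0 at x* = 22n/7, and f''(x*) = −22n/x*^2 = −7^2/(22n). Laplace's method (interior maximum) gives
  I(n) ~ e^(f(x*)) · sqrt(2π / |f''(x*)|)
        = exp(22n ln(22n/7) − 22n) · sqrt(2π · 22n / 7^2)
        = (22n/7)^(22n) e^(−22n) · sqrt(2π·22n) / 7
        = (sqrt(2π·22n) / 7) · (22n/(7e))^(22n).
This matches Γ(22n+1)/7^(22n+1) with Stirling applied to Γ.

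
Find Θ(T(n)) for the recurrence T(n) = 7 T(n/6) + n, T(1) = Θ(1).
T(n) = Θ(n^(log_6 7))

Master theorem: compare f(n) = n to n^(log_6 7) where log_6 7 ≈ 1.086. Since 1 < log_6 7, we have f(n) = O(n^(log_6 7 − ε)) for some ε > 0 — Case 1. Hence T(n) = Θ(n^(log_6 7)).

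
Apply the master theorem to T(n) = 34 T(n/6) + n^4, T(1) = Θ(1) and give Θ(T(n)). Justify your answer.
T(n) = Θ(n^4)

log_6 34 ≈ 1.968. f(n) = n^4 dominates n^(log_6 34) since 4 > 1.968, and the regularity condition a·f(n/b) = 34·(n/6)^4 = (34/1296)·n^4 ≤ c·f(n) holds with c = 34/1296 ≈ 0.0262 < 1. So this is Case 3: T(n) = Θ(f(n)) = Θ(n^4).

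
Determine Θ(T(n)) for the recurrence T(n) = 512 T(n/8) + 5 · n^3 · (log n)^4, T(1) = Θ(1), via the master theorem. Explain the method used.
T(n) = Θ(n^3 · (log n)^5)

Here log_8 512 = 3 and f(n) = 5 · n^3 · (log n)^4 = Θ(n^(log_8 512) · (log n)^4). This is the extended Case 2 of the master theorem (f matches the critical exponent up to log factors), giving T(n) = Θ(n^(log_8 512) · (log n)^(4+1)) = Θ(n^3 · (log n)^5).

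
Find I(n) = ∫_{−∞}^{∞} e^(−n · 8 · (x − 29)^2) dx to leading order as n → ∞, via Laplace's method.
I(n) = sqrt(π/(8n))

Here φ(x) = 8 · (x − 29)^2 has its unique minimum at x* = 29 with φ(x*) = 0 and φ''(x*) = 16. Laplace's method gives
  I(n) ~ e^(−n φ(x*)) · sqrt(2π / (n · φ''(x*))) = sqrt(2π / (16n)) = sqrt(π/(8n)).
This is exact: substituting u = (x − 29)·sqrt(8n) gives I(n) = (1/sqrt(8n)) ∫_{−∞}^{∞} e^(−u^2) du = sqrt(π/(8n)).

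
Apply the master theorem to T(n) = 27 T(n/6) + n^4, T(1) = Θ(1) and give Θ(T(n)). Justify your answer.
T(n) = Θ(n^4)

log_6 27 ≈ 1.839. f(n) = n^4 dominates n^(log_6 27) since 4 > 1.839, and the regularity condition a·f(n/b) = 27·(n/6)^4 = (27/1296)·n^4 ≤ c·f(n) holds with c = 27/1296 ≈ 0.0208 < 1. So this is Case 3: T(n) = Θ(f(n)) = Θ(n^4).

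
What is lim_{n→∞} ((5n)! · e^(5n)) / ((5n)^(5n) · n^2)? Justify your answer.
lim = 0

Stirling: (5n)! ~ sqrt(2π·5n) · (5n/e)^(5n). Hence
  (5n)! · e^(5n) / (5n)^(5n) ~ sqrt(2π·5n).
Dividing by n^2: sqrt(2π·5n) / n^2 = sqrt(2π·5) · n^((1−4)/2), so the expression behaves like sqrt(2π·5) · n^((1−4)/2) → 0.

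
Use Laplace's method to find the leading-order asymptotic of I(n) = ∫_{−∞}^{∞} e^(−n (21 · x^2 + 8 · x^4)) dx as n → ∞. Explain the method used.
I(n) ~ sqrt(π/(21n))

φ(x) = 21 · x^2 + 8 · x^4 has its unique global minimum at x* = 0 (since φ'(x) = 42x + 32x^3 = 0 only at x = 0 for real x with both coefficients positive, and φ → ∞ as |x| → ∞). At x* = 0, φ(0) = 0 and φ''(0) = 42. Laplace's method then gives
  I(n) ~ sqrt(2π / (n · φ''(0))) · e^(−n φ(0)) = sqrt(2π / (42n)) = sqrt(π/(21n)).
The 8 · x^4 term contributes only at subleading order (an O(1/n) relative correction).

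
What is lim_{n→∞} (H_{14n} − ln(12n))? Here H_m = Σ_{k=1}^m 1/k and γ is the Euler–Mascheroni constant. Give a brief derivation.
lim = ln(7/6) + γ

By Euler-Maclaurin, H_m = ln m + γ + O(1/m). So
  H_{14n} − ln(12n) = ln(14n) + γ − ln(12n) + O(1/n)
                       = ln(14/12) + γ + O(1/n).
Hence the limit is ln(14/12) + γ (= ln(7/6)).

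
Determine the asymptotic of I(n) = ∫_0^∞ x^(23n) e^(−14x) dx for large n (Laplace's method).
I(n) ~ (sqrt(2π·23n) / 14) · (23n/(14e))^(23n)

Write the integrand as exp(23n ln x − 14x) and set f(x) = 23n ln x − 14x. Then f'(x) = 23n/x − 14 = 0 at x* = 23n/14, and f''(x*) = −23n/x*^2 = −14^2/(23n). Laplace's method (interior maximum) gives
  I(n) ~ e^(f(x*)) · sqrt(2π / |f''(x*)|)
        = exp(23n ln(23n/14) − 23n) · sqrt(2π · 23n / 14^2)
        = (23n/14)^(23n) e^(−23n) · sqrt(2π·23n) / 14
        = (sqrt(2π·23n) / 14) · (23n/(14e))^(23n).
This matches Γ(23n+1)/14^(23n+1) with Stirling applied to Γ.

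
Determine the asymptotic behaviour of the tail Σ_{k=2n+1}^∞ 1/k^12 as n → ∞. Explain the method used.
Σ_{k>2n} 1/k^12 ~ 1/(11 · (2n)^11)

Compare to the integral: ∫_{2n}^∞ x^(−12) dx = [−x^(−11)/11]_{2n}^∞ = 1/((12−1)·(2n)^11). Euler-Maclaurin then gives
  Σ_{k>2n} 1/k^12 = ∫_{2n}^∞ dx/x^12 − 1/(2·(2n)^12) + O(1/(2n)^13).
(Equivalently this is ζ(12) − Σ_{k≤2n} 1/k^12.)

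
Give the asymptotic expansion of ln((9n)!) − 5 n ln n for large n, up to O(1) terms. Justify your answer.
ln((9n)!) − 5 n ln n = 4 n ln n + 9(ln 9 − 1) n + (1/2) ln(2π·9n) + O(1/n)

Stirling: ln((9n)!) = 9n ln(9n) − 9n + (1/2) ln(2π·9n) + O(1/n).
Expand 9n ln(9n) = 9n (ln n + ln 9) = 9n ln n + 9n ln 9.
Subtract 5n ln n: leading term is (9 − 5) n ln n = 4 n ln n. The next term is 9n ln 9 − 9n = 9(ln 9 − 1) n. Then the (1/2) ln(2π·9n) correction.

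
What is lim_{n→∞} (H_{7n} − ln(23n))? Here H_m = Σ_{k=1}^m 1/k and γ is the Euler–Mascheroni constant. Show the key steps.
lim = ln(7/23) + γ

By Euler-Maclaurin, H_m = ln m + γ + O(1/m). So
  H_{7n} − ln(23n) = ln(7n) + γ − ln(23n) + O(1/n)
                       = ln(7/23) + γ + O(1/n).
Hence the limit is ln(7/23) + γ.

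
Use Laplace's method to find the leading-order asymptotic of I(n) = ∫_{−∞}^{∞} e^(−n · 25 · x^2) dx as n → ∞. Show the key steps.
I(n) = sqrt(π/(25n))

Here φ(x) = 25 · x^2 has its unique minimum at x* = 0 with φ(x*) = 0 and φ''(x*) = 50. Laplace's method gives
  I(n) ~ e^(−n φ(x*)) · sqrt(2π / (n · φ''(x*))) = sqrt(2π / (50n)) = sqrt(π/(25n)).
This is exact: substituting u = (x − 0)·sqrt(25n) gives I(n) = (1/sqrt(25n)) ∫_{−∞}^{∞} e^(−u^2) du = sqrt(π/(25n)).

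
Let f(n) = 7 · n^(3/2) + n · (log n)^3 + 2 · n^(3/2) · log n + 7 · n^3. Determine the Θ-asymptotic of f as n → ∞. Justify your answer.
f(n) ∈ Θ(n^3)

Compare the terms by growth order. For large n, n^a · (log n)^b dominates n^a' · (log n)^b' iff a > a', or (a = a' and b > b'). Ranking the 4 terms shows the dominant one is 7 · n^3. Hence f(n) ∈ Θ(n^3).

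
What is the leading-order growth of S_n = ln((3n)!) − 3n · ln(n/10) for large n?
S_n ~ 3n · (ln 30 − 1) + O(ln n)

Stirling: ln((3n)!) = 3n ln(3n) − 3n + O(ln n).
  S_n = 3n ln(3n) − 3n − 3n ln(n/10) + O(ln n)
      = 3n ln(3n) − 3n ln n + 3n ln 10 − 3n + O(ln n)
      = 3n ln 3 + 3n ln 10 − 3n + O(ln n)
      = 3n (ln 30 − 1) + O(ln n).
Numerically ln(30) − 1 ≈ 2.4012.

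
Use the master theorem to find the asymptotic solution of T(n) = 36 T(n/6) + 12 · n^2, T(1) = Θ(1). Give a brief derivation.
T(n) = Θ(n^2 log n)

log_6 36 = 2, and f(n) = 12 · n^2 = Θ(n^(log_6 36)). This is Case 2 of the master theorem: T(n) = Θ(f(n) · log n) = Θ(n^2 log n).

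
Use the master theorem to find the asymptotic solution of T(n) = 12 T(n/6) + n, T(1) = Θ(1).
T(n) = Θ(n^(log_6 12))

Master theorem: compare f(n) = n to n^(log_6 12) where log_6 12 ≈ 1.387. Since 1 < log_6 12, we have f(n) = O(n^(log_6 12 − ε)) for some ε > 0 — Case 1. Hence T(n) = Θ(n^(log_6 12)).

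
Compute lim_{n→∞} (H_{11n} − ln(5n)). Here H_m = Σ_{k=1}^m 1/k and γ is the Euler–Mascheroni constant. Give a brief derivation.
lim = ln(11/5) + γ

By Euler-Maclaurin, H_m = ln m + γ + O(1/m). So
  H_{11n} − ln(5n) = ln(11n) + γ − ln(5n) + O(1/n)
                       = ln(11/5) + γ + O(1/n).
Hence the limit is ln(11/5) + γ.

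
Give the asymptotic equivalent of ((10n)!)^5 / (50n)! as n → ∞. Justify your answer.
((10n)!)^5/(50n)! ~ ((2π·10n)^(4/2) / sqrt(5)) · 5^(−5·10n)  →  0

Write N = 10n. Stirling: N! ~ sqrt(2π N)(N/e)^N and (5N)! ~ sqrt(2π·5N)·(5N/e)^(5N).
  (N!)^5/(5N)! ~ (2π N)^(5/2) (N/e)^(5N) / [sqrt(2π·5N) (5N/e)^(5N)]
     = (2π N)^(5/2) / sqrt(2π·5N) · (N/(5N))^(5N)
     = (2π N)^((5−1)/2) / sqrt(5) · 5^(−5N).
Since 5^5 > 1, the factor 5^(−5N) decays exponentially, so the ratio → 0. Substituting N = 10n gives the stated form.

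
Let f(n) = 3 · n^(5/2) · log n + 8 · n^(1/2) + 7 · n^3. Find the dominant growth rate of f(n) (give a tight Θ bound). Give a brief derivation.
f(n) ∈ Θ(n^3)

Compare the terms by growth order. For large n, n^a · (log n)^b dominates n^a' · (log n)^b' iff a > a', or (a = a' and b > b'). Ranking the 3 terms shows the dominant one is 7 · n^3. Hence f(n) ∈ Θ(n^3).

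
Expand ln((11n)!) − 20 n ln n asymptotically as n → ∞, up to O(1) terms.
ln((11n)!) − 20 n ln n = −9 n ln n + 11(ln 11 − 1) n + (1/2) ln(2π·11n) + O(1/n)

Stirling: ln((11n)!) = 11n ln(11n) − 11n + (1/2) ln(2π·11n) + O(1/n).
Expand 11n ln(11n) = 11n (ln n + ln 11) = 11n ln n + 11n ln 11.
Subtract 20n ln n: leading term is (11 − 20) n ln n = −9 n ln n. The next term is 11n ln 11 − 11n = 11(ln 11 − 1) n. Then the (1/2) ln(2π·11n) correction.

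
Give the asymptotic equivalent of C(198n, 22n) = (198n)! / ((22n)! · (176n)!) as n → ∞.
C(198n, 22n) ~ (387420489/16777216)^(22n) · sqrt(9/(16π·22n))

Write N = 22n. Apply Stirling to each factorial:
  (9N)! ~ sqrt(2π·9N) · (9N/e)^(9N),
  N! ~ sqrt(2π N) · (N/e)^N,
  (8N)! ~ sqrt(2π·8N) · (8N/e)^(8N).
The exponential factors combine to (9N)^(9N) / (N^N · (8N)^(8N)) = 9^(9N)/8^(8N) = (9^9/8^8)^N = (387420489/16777216)^N.
The square-root prefactors combine to sqrt(2π·9N) / (sqrt(2π N)·sqrt(2π·8N)) = sqrt(9 / (2π·8·N)) = sqrt(9/(16π·22n)).
Substituting N = 22n: C(198n, 22n) ~ (387420489/16777216)^(22n) · sqrt(9/(16π·22n)).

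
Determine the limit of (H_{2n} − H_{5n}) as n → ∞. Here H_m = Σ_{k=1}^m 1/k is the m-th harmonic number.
lim = ln(2/5)

Euler-Maclaurin gives H_m = ln m + γ + 1/(2m) + O(1/m^2). The γ and O(1/m) terms cancel in the difference:
  H_{2n} − H_{5n} = ln(2n) − ln(5n) + O(1/n) = ln(2/5) + O(1/n).
Hence the limit is ln(2/5).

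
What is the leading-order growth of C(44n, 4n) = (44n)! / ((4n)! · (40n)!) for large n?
C(44n, 4n) ~ (285311670611/10000000000)^(4n) · sqrt(11/(20π·4n))

Write N = 4n. Apply Stirling to each factorial:
  (11N)! ~ sqrt(2π·11N) · (11N/e)^(11N),
  N! ~ sqrt(2π N) · (N/e)^N,
  (10N)! ~ sqrt(2π·10N) · (10N/e)^(10N).
The exponential factors combine to (11N)^(11N) / (N^N · (10N)^(10N)) = 11^(11N)/10^(10N) = (11^11/10^10)^N = (285311670611/10000000000)^N.
The square-root prefactors combine to sqrt(2π·11N) / (sqrt(2π N)·sqrt(2π·10N)) = sqrt(11 / (2π·10·N)) = sqrt(11/(20π·4n)).
Substituting N = 4n: C(44n, 4n) ~ (285311670611/10000000000)^(4n) · sqrt(11/(20π·4n)).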